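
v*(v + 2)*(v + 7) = v^3 + 9*v^2 + 14*v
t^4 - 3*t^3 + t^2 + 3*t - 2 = (t - 2)*(t - 1)^2*(t + 1)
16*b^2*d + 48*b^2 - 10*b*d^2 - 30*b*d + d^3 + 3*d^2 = (-8*b + d)*(-2*b + d)*(d + 3)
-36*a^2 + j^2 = (-6*a + j)*(6*a + j)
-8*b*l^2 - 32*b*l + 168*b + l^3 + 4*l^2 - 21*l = (-8*b + l)*(l - 3)*(l + 7)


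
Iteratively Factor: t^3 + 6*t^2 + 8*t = (t)*(t^2 + 6*t + 8) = t*(t + 4)*(t + 2)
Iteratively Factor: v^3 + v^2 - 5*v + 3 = (v - 1)*(v^2 + 2*v - 3) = (v - 1)*(v + 3)*(v - 1)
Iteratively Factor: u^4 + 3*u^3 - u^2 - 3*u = (u + 3)*(u^3 - u) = u*(u + 3)*(u^2 - 1) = u*(u + 1)*(u + 3)*(u - 1)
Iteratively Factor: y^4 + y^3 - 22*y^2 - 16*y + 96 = (y + 3)*(y^3 - 2*y^2 - 16*y + 32) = (y + 3)*(y + 4)*(y^2 - 6*y + 8) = (y - 2)*(y + 3)*(y + 4)*(y - 4)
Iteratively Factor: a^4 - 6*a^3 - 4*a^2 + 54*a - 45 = (a - 5)*(a^3 - a^2 - 9*a + 9) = (a - 5)*(a + 3)*(a^2 - 4*a + 3) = (a - 5)*(a - 3)*(a + 3)*(a - 1)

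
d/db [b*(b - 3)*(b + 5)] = 3*b^2 + 4*b - 15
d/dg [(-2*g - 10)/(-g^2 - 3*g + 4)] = 2*(-g^2 - 10*g - 19)/(g^4 + 6*g^3 + g^2 - 24*g + 16)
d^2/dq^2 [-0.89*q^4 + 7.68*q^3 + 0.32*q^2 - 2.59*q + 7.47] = -10.68*q^2 + 46.08*q + 0.64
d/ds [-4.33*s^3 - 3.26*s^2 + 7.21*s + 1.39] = -12.99*s^2 - 6.52*s + 7.21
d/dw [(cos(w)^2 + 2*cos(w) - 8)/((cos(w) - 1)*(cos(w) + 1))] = 2*(cos(w)^2 - 7*cos(w) + 1)/sin(w)^3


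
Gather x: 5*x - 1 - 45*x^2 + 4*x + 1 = -45*x^2 + 9*x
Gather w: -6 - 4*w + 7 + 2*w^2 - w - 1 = 2*w^2 - 5*w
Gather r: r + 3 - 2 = r + 1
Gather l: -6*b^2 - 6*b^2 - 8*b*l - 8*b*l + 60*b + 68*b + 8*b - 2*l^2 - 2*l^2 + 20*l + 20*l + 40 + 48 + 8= -12*b^2 + 136*b - 4*l^2 + l*(40 - 16*b) + 96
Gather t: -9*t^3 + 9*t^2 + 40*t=-9*t^3 + 9*t^2 + 40*t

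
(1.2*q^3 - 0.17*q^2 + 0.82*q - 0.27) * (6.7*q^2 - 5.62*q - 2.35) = 8.04*q^5 - 7.883*q^4 + 3.6294*q^3 - 6.0179*q^2 - 0.4096*q + 0.6345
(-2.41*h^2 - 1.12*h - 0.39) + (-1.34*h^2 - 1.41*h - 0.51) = -3.75*h^2 - 2.53*h - 0.9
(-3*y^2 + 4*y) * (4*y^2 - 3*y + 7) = -12*y^4 + 25*y^3 - 33*y^2 + 28*y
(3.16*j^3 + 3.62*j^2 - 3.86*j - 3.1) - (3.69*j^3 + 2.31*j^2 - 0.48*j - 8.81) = -0.53*j^3 + 1.31*j^2 - 3.38*j + 5.71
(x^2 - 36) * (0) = 0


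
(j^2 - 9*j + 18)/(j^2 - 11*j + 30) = (j - 3)/(j - 5)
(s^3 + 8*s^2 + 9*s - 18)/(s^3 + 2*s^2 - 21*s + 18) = (s + 3)/(s - 3)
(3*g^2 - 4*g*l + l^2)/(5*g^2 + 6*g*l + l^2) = (3*g^2 - 4*g*l + l^2)/(5*g^2 + 6*g*l + l^2)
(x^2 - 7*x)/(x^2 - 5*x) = (x - 7)/(x - 5)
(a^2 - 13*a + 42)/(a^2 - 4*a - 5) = (-a^2 + 13*a - 42)/(-a^2 + 4*a + 5)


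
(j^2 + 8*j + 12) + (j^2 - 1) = 2*j^2 + 8*j + 11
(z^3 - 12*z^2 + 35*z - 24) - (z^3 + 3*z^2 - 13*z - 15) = -15*z^2 + 48*z - 9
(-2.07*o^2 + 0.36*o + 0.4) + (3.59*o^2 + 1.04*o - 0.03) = 1.52*o^2 + 1.4*o + 0.37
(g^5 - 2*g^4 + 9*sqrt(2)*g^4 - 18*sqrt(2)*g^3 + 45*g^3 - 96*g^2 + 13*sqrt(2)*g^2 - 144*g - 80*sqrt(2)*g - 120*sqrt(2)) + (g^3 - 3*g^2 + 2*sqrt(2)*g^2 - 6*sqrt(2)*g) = g^5 - 2*g^4 + 9*sqrt(2)*g^4 - 18*sqrt(2)*g^3 + 46*g^3 - 99*g^2 + 15*sqrt(2)*g^2 - 144*g - 86*sqrt(2)*g - 120*sqrt(2)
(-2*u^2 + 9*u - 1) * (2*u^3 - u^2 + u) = -4*u^5 + 20*u^4 - 13*u^3 + 10*u^2 - u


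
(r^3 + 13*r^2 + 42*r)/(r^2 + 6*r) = r + 7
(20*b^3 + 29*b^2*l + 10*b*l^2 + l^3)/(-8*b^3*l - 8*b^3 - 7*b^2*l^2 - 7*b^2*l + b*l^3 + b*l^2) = (-20*b^2 - 9*b*l - l^2)/(b*(8*b*l + 8*b - l^2 - l))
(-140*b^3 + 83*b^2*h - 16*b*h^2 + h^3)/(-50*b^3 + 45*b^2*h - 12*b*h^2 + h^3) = (28*b^2 - 11*b*h + h^2)/(10*b^2 - 7*b*h + h^2)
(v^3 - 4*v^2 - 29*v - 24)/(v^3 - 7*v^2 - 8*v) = (v + 3)/v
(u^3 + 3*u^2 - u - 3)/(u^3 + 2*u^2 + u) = (u^2 + 2*u - 3)/(u*(u + 1))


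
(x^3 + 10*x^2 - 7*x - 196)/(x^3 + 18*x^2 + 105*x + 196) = (x - 4)/(x + 4)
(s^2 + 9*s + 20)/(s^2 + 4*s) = (s + 5)/s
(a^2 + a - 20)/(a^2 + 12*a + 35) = (a - 4)/(a + 7)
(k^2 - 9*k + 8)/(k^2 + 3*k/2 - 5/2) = 2*(k - 8)/(2*k + 5)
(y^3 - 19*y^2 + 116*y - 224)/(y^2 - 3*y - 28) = (y^2 - 12*y + 32)/(y + 4)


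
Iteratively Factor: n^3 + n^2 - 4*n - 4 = (n - 2)*(n^2 + 3*n + 2) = (n - 2)*(n + 1)*(n + 2)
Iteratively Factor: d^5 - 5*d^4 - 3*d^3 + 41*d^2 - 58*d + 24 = (d - 2)*(d^4 - 3*d^3 - 9*d^2 + 23*d - 12) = (d - 4)*(d - 2)*(d^3 + d^2 - 5*d + 3) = (d - 4)*(d - 2)*(d - 1)*(d^2 + 2*d - 3) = (d - 4)*(d - 2)*(d - 1)^2*(d + 3)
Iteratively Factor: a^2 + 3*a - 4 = (a + 4)*(a - 1)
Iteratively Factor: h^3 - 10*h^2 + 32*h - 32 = (h - 2)*(h^2 - 8*h + 16) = (h - 4)*(h - 2)*(h - 4)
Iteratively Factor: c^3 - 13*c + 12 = (c - 1)*(c^2 + c - 12) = (c - 3)*(c - 1)*(c + 4)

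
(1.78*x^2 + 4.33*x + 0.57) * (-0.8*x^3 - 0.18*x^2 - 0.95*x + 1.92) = -1.424*x^5 - 3.7844*x^4 - 2.9264*x^3 - 0.7985*x^2 + 7.7721*x + 1.0944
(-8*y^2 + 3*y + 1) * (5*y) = -40*y^3 + 15*y^2 + 5*y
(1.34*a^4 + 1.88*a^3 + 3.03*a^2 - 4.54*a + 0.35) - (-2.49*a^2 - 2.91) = 1.34*a^4 + 1.88*a^3 + 5.52*a^2 - 4.54*a + 3.26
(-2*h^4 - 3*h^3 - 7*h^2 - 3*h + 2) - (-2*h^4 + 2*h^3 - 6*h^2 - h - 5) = -5*h^3 - h^2 - 2*h + 7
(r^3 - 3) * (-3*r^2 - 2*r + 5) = -3*r^5 - 2*r^4 + 5*r^3 + 9*r^2 + 6*r - 15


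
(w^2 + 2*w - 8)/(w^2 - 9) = (w^2 + 2*w - 8)/(w^2 - 9)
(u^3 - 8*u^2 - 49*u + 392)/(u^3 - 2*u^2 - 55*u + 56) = (u - 7)/(u - 1)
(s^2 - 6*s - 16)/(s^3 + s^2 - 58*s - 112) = 1/(s + 7)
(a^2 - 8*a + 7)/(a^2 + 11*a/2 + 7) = 2*(a^2 - 8*a + 7)/(2*a^2 + 11*a + 14)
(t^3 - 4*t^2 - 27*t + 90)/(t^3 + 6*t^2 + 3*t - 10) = (t^2 - 9*t + 18)/(t^2 + t - 2)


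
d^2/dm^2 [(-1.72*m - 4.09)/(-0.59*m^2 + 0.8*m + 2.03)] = ((-6.0888*m - 2.0742)*(-0.59*m^2 + 0.8*m + 2.03) - (1.18*m - 0.8)*(1.72*m + 4.09)*(2.36*m - 1.6))/(-0.59*m^2 + 0.8*m + 2.03)^3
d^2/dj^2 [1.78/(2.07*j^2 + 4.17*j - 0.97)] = (-15.254244*j^2 - 30.729564*j + 1.78*(4.14*j + 4.17)*(8.28*j + 8.34) + 7.148124)/(2.07*j^2 + 4.17*j - 0.97)^3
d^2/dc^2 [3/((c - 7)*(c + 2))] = 6*((c - 7)^2 + (c - 7)*(c + 2) + (c + 2)^2)/((c - 7)^3*(c + 2)^3)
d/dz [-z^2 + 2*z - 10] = 2 - 2*z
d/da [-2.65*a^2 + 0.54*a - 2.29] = 0.54 - 5.3*a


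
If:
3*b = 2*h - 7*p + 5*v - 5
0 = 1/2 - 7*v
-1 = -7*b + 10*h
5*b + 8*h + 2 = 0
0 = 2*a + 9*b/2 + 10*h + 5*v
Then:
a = 1443/1484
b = -6/53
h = -19/106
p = -3459/5194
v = 1/14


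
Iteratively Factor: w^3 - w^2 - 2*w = (w - 2)*(w^2 + w) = w*(w - 2)*(w + 1)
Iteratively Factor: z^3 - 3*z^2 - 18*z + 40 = (z - 2)*(z^2 - z - 20) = (z - 5)*(z - 2)*(z + 4)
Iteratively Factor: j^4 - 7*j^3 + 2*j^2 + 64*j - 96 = (j - 4)*(j^3 - 3*j^2 - 10*j + 24) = (j - 4)^2*(j^2 + j - 6) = (j - 4)^2*(j - 2)*(j + 3)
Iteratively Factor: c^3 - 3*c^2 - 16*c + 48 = (c - 4)*(c^2 + c - 12) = (c - 4)*(c + 4)*(c - 3)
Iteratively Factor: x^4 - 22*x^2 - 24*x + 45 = (x - 1)*(x^3 + x^2 - 21*x - 45) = (x - 1)*(x + 3)*(x^2 - 2*x - 15) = (x - 1)*(x + 3)^2*(x - 5)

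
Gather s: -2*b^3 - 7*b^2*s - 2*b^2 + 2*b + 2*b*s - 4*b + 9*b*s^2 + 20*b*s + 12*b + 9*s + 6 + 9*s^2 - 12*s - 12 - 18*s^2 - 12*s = -2*b^3 - 2*b^2 + 10*b + s^2*(9*b - 9) + s*(-7*b^2 + 22*b - 15) - 6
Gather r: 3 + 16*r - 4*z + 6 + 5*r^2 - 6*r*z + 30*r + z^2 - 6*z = 5*r^2 + r*(46 - 6*z) + z^2 - 10*z + 9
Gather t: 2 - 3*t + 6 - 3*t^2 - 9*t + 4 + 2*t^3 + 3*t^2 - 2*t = 2*t^3 - 14*t + 12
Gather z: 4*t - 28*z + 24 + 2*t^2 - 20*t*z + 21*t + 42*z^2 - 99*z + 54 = 2*t^2 + 25*t + 42*z^2 + z*(-20*t - 127) + 78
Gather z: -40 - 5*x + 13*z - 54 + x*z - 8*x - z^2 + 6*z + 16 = -13*x - z^2 + z*(x + 19) - 78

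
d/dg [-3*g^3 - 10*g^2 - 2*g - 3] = -9*g^2 - 20*g - 2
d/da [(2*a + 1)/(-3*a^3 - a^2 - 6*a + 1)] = (-6*a^3 - 2*a^2 - 12*a + (2*a + 1)*(9*a^2 + 2*a + 6) + 2)/(3*a^3 + a^2 + 6*a - 1)^2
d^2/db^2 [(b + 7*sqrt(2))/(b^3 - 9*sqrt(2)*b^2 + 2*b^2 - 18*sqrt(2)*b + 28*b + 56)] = 2*((b + 7*sqrt(2))*(3*b^2 - 18*sqrt(2)*b + 4*b - 18*sqrt(2) + 28)^2 + (-3*b^2 - 4*b + 18*sqrt(2)*b - (b + 7*sqrt(2))*(3*b - 9*sqrt(2) + 2) - 28 + 18*sqrt(2))*(b^3 - 9*sqrt(2)*b^2 + 2*b^2 - 18*sqrt(2)*b + 28*b + 56))/(b^3 - 9*sqrt(2)*b^2 + 2*b^2 - 18*sqrt(2)*b + 28*b + 56)^3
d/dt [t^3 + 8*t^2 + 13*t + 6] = 3*t^2 + 16*t + 13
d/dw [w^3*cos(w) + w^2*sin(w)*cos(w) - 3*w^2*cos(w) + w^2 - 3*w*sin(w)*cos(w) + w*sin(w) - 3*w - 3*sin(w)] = -w^3*sin(w) + 3*sqrt(2)*w^2*sin(w + pi/4) + w^2*cos(2*w) + w*sin(2*w) - 5*w*cos(w) - 3*w*cos(2*w) + 2*w + sin(w) - 3*sin(2*w)/2 - 3*cos(w) - 3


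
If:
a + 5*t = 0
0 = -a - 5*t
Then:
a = -5*t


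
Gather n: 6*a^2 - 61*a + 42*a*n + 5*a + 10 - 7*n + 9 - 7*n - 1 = 6*a^2 - 56*a + n*(42*a - 14) + 18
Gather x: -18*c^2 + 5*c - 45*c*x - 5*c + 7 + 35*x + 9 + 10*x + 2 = -18*c^2 + x*(45 - 45*c) + 18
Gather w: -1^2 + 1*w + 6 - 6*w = 5 - 5*w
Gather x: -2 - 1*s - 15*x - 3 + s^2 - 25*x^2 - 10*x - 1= s^2 - s - 25*x^2 - 25*x - 6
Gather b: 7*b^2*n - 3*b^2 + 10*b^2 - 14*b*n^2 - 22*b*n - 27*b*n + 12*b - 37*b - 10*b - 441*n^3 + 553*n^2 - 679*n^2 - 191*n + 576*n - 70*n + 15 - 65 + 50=b^2*(7*n + 7) + b*(-14*n^2 - 49*n - 35) - 441*n^3 - 126*n^2 + 315*n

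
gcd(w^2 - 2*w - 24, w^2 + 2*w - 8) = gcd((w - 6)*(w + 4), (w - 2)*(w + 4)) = w + 4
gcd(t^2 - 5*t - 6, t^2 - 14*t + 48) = t - 6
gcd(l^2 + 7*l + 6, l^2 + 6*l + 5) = l + 1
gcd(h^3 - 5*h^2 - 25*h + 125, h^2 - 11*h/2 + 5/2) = h - 5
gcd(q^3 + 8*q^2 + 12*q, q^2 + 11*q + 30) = q + 6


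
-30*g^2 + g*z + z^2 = (-5*g + z)*(6*g + z)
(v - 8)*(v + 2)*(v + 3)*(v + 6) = v^4 + 3*v^3 - 52*v^2 - 252*v - 288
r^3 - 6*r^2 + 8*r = r*(r - 4)*(r - 2)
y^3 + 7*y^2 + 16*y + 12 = (y + 2)^2*(y + 3)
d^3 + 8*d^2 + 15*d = d*(d + 3)*(d + 5)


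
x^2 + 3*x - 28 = (x - 4)*(x + 7)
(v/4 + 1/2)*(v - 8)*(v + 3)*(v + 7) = v^4/4 + v^3 - 55*v^2/4 - 143*v/2 - 84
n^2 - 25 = (n - 5)*(n + 5)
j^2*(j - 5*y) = j^3 - 5*j^2*y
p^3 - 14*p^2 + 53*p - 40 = (p - 8)*(p - 5)*(p - 1)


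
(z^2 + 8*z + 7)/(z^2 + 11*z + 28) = (z + 1)/(z + 4)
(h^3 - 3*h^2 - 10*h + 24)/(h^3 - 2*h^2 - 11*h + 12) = (h - 2)/(h - 1)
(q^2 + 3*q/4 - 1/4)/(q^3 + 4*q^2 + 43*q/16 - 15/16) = 4*(q + 1)/(4*q^2 + 17*q + 15)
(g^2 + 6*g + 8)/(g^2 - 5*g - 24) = (g^2 + 6*g + 8)/(g^2 - 5*g - 24)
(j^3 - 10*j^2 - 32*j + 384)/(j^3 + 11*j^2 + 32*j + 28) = (j^3 - 10*j^2 - 32*j + 384)/(j^3 + 11*j^2 + 32*j + 28)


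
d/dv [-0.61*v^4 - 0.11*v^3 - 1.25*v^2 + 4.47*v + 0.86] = -2.44*v^3 - 0.33*v^2 - 2.5*v + 4.47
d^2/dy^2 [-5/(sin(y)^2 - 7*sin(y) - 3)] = 5*(-4*sin(y)^4 + 21*sin(y)^3 - 55*sin(y)^2 - 21*sin(y) + 104)/(7*sin(y) + cos(y)^2 + 2)^3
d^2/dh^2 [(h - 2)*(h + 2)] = 2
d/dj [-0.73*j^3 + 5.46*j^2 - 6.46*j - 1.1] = -2.19*j^2 + 10.92*j - 6.46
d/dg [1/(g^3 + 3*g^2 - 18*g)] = 3*(-g^2 - 2*g + 6)/(g^2*(g^2 + 3*g - 18)^2)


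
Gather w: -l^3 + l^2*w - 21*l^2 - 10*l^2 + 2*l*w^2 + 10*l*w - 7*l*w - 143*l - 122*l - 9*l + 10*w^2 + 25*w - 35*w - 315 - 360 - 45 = -l^3 - 31*l^2 - 274*l + w^2*(2*l + 10) + w*(l^2 + 3*l - 10) - 720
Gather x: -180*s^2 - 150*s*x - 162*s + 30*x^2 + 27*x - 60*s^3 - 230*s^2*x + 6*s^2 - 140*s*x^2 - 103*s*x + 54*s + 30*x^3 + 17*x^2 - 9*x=-60*s^3 - 174*s^2 - 108*s + 30*x^3 + x^2*(47 - 140*s) + x*(-230*s^2 - 253*s + 18)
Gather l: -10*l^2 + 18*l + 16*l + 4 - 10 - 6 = -10*l^2 + 34*l - 12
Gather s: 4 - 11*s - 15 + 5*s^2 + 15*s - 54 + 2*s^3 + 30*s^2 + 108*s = 2*s^3 + 35*s^2 + 112*s - 65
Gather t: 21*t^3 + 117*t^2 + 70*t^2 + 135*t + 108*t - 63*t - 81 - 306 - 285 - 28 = 21*t^3 + 187*t^2 + 180*t - 700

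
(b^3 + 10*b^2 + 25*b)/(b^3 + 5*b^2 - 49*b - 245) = b*(b + 5)/(b^2 - 49)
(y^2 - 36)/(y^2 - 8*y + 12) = (y + 6)/(y - 2)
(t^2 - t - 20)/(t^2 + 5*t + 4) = (t - 5)/(t + 1)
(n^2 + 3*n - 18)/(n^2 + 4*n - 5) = (n^2 + 3*n - 18)/(n^2 + 4*n - 5)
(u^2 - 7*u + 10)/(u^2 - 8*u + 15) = (u - 2)/(u - 3)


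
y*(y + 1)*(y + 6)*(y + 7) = y^4 + 14*y^3 + 55*y^2 + 42*y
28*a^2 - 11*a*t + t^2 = (-7*a + t)*(-4*a + t)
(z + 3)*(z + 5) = z^2 + 8*z + 15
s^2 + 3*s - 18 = (s - 3)*(s + 6)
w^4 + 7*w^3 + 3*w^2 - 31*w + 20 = (w - 1)^2*(w + 4)*(w + 5)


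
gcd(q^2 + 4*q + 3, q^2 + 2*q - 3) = q + 3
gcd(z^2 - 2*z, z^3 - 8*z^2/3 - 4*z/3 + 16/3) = z - 2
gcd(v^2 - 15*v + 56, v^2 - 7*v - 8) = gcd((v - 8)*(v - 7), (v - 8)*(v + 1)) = v - 8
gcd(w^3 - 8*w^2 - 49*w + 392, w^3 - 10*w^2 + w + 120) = w - 8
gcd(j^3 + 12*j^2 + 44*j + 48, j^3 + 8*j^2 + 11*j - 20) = j + 4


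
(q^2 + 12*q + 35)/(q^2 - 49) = (q + 5)/(q - 7)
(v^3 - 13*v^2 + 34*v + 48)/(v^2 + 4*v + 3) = (v^2 - 14*v + 48)/(v + 3)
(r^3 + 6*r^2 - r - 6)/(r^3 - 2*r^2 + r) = (r^2 + 7*r + 6)/(r*(r - 1))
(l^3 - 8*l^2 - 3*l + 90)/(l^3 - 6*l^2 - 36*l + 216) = (l^2 - 2*l - 15)/(l^2 - 36)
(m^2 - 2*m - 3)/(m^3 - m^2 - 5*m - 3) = 1/(m + 1)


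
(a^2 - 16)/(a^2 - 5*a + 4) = (a + 4)/(a - 1)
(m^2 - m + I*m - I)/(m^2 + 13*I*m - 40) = (m^2 - m + I*m - I)/(m^2 + 13*I*m - 40)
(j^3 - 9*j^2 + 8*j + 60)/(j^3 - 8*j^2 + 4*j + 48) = (j - 5)/(j - 4)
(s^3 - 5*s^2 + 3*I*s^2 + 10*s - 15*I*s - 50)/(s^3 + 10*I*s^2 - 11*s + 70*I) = (s - 5)/(s + 7*I)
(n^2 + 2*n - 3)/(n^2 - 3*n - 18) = (n - 1)/(n - 6)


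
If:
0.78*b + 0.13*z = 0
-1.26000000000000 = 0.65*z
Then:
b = 0.32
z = -1.94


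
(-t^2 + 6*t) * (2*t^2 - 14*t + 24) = -2*t^4 + 26*t^3 - 108*t^2 + 144*t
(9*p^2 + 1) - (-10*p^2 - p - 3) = 19*p^2 + p + 4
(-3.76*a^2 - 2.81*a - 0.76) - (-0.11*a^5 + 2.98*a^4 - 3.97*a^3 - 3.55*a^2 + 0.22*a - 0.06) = 0.11*a^5 - 2.98*a^4 + 3.97*a^3 - 0.21*a^2 - 3.03*a - 0.7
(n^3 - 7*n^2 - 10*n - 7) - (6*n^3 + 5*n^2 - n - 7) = -5*n^3 - 12*n^2 - 9*n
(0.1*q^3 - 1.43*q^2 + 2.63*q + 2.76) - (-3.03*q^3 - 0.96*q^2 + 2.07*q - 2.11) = 3.13*q^3 - 0.47*q^2 + 0.56*q + 4.87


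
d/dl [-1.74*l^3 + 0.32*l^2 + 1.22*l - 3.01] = -5.22*l^2 + 0.64*l + 1.22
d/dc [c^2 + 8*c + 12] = 2*c + 8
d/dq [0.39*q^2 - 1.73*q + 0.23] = 0.78*q - 1.73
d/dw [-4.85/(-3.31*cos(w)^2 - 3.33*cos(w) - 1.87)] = (32.107*cos(w) + 16.1505)*sin(w)/(3.31*cos(w)^2 + 3.33*cos(w) + 1.87)^2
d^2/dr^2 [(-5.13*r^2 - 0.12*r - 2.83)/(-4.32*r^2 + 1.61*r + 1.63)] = (75.839328*r^3 + 533.628*r^2 - 113.029344*r + 81.156704)/(80.621568*r^6 - 90.139392*r^5 - 57.66552*r^4 + 63.848575*r^3 + 21.758055*r^2 - 12.832827*r - 4.330747)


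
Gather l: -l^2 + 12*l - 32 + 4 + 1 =-l^2 + 12*l - 27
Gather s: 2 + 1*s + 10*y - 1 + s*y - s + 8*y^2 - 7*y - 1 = s*y + 8*y^2 + 3*y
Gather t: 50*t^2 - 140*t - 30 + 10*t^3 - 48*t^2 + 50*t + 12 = 10*t^3 + 2*t^2 - 90*t - 18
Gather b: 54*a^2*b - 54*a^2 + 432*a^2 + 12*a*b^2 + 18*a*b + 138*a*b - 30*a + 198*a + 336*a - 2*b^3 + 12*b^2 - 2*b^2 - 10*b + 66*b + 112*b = 378*a^2 + 504*a - 2*b^3 + b^2*(12*a + 10) + b*(54*a^2 + 156*a + 168)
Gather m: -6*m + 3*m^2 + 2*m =3*m^2 - 4*m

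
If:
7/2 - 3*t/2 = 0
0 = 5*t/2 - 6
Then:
No Solution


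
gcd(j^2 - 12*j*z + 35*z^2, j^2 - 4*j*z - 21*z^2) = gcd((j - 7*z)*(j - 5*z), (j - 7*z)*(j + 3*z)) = -j + 7*z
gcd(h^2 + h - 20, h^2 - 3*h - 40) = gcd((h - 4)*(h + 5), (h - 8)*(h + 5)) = h + 5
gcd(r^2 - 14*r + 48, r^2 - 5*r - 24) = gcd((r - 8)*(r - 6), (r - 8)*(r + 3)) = r - 8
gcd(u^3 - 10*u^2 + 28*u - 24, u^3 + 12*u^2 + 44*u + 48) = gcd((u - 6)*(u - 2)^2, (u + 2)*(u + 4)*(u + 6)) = 1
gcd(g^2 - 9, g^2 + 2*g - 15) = g - 3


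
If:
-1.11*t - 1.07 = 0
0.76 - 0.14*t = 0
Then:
No Solution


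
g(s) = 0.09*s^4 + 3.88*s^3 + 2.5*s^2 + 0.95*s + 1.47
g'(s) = 0.36*s^3 + 11.64*s^2 + 5.0*s + 0.95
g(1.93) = 41.76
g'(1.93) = 56.55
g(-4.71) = -308.66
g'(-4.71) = 198.01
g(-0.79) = 0.40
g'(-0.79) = 4.09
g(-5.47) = -483.38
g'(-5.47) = 262.96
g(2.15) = 55.55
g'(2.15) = 69.08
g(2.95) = 132.45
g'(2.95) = 126.24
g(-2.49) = -41.84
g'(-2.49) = 55.11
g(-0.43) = 1.22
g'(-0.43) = 0.92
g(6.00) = 1051.89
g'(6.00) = 527.75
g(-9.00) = -2042.61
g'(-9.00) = 636.35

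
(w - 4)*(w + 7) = w^2 + 3*w - 28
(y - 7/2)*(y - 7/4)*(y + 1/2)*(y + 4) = y^4 - 3*y^3/4 - 31*y^2/2 + 273*y/16 + 49/4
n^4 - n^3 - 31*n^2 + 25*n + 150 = (n - 5)*(n - 3)*(n + 2)*(n + 5)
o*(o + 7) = o^2 + 7*o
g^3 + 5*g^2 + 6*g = g*(g + 2)*(g + 3)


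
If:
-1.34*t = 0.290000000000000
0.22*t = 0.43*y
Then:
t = -0.22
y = -0.11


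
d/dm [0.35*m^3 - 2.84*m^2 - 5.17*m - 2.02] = 1.05*m^2 - 5.68*m - 5.17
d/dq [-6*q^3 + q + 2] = 1 - 18*q^2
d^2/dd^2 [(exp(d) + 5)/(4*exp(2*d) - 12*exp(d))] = (exp(3*d) + 23*exp(2*d) - 45*exp(d) + 45)*exp(-d)/(4*(exp(3*d) - 9*exp(2*d) + 27*exp(d) - 27))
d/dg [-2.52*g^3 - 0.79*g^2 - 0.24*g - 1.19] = -7.56*g^2 - 1.58*g - 0.24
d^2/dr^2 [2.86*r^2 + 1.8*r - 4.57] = 5.72000000000000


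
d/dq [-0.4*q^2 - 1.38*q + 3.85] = -0.8*q - 1.38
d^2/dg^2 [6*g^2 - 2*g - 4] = 12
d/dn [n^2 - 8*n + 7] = 2*n - 8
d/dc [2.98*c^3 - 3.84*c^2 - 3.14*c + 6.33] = 8.94*c^2 - 7.68*c - 3.14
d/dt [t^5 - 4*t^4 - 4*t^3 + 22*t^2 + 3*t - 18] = 5*t^4 - 16*t^3 - 12*t^2 + 44*t + 3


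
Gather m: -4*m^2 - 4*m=-4*m^2 - 4*m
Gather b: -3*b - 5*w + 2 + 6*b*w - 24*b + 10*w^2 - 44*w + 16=b*(6*w - 27) + 10*w^2 - 49*w + 18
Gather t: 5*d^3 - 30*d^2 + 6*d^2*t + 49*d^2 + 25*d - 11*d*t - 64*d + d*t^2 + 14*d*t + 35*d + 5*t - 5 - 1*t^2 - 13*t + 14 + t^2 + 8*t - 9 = 5*d^3 + 19*d^2 + d*t^2 - 4*d + t*(6*d^2 + 3*d)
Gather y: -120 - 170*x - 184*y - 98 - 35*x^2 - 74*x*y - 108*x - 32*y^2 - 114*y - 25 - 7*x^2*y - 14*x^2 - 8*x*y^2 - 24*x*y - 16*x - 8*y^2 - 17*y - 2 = -49*x^2 - 294*x + y^2*(-8*x - 40) + y*(-7*x^2 - 98*x - 315) - 245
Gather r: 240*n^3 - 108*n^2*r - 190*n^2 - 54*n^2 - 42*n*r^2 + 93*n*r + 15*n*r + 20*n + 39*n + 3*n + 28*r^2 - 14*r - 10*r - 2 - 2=240*n^3 - 244*n^2 + 62*n + r^2*(28 - 42*n) + r*(-108*n^2 + 108*n - 24) - 4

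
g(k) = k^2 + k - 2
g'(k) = 2*k + 1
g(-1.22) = -1.73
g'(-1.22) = -1.44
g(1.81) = 3.09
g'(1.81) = 4.62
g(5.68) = 35.94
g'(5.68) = 12.36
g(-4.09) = 10.64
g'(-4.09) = -7.18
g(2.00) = 4.00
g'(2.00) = 5.00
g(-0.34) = -2.22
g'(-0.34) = 0.32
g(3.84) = 16.59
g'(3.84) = 8.68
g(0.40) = -1.44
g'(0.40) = 1.80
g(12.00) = 154.00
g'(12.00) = 25.00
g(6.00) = 40.00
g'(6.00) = 13.00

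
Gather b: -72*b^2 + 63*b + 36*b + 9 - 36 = -72*b^2 + 99*b - 27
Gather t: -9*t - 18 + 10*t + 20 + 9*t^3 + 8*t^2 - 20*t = 9*t^3 + 8*t^2 - 19*t + 2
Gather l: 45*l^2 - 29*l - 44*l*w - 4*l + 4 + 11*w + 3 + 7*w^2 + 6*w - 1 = 45*l^2 + l*(-44*w - 33) + 7*w^2 + 17*w + 6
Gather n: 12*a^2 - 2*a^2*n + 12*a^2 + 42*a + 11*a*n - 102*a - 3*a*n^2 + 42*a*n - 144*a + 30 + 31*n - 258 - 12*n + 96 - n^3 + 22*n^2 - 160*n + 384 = 24*a^2 - 204*a - n^3 + n^2*(22 - 3*a) + n*(-2*a^2 + 53*a - 141) + 252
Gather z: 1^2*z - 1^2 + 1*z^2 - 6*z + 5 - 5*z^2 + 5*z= 4 - 4*z^2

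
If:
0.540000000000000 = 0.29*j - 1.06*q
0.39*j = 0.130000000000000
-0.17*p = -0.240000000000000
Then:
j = 0.33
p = 1.41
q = -0.42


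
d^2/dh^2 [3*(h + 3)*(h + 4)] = 6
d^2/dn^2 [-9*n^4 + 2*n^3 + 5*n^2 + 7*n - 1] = -108*n^2 + 12*n + 10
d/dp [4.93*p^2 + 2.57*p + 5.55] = 9.86*p + 2.57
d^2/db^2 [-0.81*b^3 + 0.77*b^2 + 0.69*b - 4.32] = 1.54 - 4.86*b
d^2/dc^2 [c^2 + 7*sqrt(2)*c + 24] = 2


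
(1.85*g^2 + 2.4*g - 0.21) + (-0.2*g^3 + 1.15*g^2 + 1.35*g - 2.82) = -0.2*g^3 + 3.0*g^2 + 3.75*g - 3.03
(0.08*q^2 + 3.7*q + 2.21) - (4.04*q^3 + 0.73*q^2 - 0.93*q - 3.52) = -4.04*q^3 - 0.65*q^2 + 4.63*q + 5.73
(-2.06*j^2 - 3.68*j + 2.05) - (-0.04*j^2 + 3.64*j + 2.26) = -2.02*j^2 - 7.32*j - 0.21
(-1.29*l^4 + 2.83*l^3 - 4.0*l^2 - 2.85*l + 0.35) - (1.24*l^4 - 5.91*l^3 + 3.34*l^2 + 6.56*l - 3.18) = -2.53*l^4 + 8.74*l^3 - 7.34*l^2 - 9.41*l + 3.53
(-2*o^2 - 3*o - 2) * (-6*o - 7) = 12*o^3 + 32*o^2 + 33*o + 14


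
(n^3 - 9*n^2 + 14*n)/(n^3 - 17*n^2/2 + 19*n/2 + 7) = 2*n/(2*n + 1)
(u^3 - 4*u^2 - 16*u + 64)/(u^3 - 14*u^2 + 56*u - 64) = (u^2 - 16)/(u^2 - 10*u + 16)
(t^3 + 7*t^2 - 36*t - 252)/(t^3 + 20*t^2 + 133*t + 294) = (t - 6)/(t + 7)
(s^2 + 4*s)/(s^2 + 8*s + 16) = s/(s + 4)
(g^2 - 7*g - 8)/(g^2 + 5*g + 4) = (g - 8)/(g + 4)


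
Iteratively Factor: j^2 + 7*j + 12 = (j + 4)*(j + 3)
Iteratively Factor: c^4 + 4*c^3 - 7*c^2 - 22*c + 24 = (c - 1)*(c^3 + 5*c^2 - 2*c - 24) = (c - 2)*(c - 1)*(c^2 + 7*c + 12) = (c - 2)*(c - 1)*(c + 3)*(c + 4)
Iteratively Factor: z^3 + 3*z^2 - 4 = (z - 1)*(z^2 + 4*z + 4) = (z - 1)*(z + 2)*(z + 2)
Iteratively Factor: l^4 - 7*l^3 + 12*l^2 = (l - 4)*(l^3 - 3*l^2) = l*(l - 4)*(l^2 - 3*l) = l*(l - 4)*(l - 3)*(l)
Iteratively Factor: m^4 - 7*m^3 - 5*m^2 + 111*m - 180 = (m + 4)*(m^3 - 11*m^2 + 39*m - 45) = (m - 5)*(m + 4)*(m^2 - 6*m + 9) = (m - 5)*(m - 3)*(m + 4)*(m - 3)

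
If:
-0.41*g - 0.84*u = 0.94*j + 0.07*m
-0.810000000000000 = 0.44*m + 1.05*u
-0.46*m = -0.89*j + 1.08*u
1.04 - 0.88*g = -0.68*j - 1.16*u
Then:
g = 1.37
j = -0.97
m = -3.53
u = 0.71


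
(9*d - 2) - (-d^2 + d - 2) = d^2 + 8*d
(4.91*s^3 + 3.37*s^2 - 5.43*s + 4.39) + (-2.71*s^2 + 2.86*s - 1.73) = 4.91*s^3 + 0.66*s^2 - 2.57*s + 2.66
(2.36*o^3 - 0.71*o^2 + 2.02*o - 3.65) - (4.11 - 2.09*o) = 2.36*o^3 - 0.71*o^2 + 4.11*o - 7.76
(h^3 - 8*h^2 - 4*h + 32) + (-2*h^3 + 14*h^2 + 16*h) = -h^3 + 6*h^2 + 12*h + 32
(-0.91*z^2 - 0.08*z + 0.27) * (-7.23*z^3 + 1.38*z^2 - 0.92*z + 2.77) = 6.5793*z^5 - 0.6774*z^4 - 1.2253*z^3 - 2.0745*z^2 - 0.47*z + 0.7479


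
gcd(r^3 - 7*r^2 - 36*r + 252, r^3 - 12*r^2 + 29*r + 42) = r^2 - 13*r + 42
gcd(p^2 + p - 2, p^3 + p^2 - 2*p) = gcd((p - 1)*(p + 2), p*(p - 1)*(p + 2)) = p^2 + p - 2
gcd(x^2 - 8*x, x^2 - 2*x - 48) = x - 8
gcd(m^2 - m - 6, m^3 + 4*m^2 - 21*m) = m - 3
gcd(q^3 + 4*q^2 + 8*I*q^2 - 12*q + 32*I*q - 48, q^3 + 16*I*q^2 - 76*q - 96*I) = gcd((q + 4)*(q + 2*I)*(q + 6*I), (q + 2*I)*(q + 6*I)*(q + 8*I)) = q^2 + 8*I*q - 12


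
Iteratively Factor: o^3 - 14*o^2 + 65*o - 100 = (o - 5)*(o^2 - 9*o + 20) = (o - 5)^2*(o - 4)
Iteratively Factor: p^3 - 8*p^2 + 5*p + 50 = (p - 5)*(p^2 - 3*p - 10) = (p - 5)^2*(p + 2)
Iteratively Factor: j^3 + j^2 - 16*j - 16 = (j + 1)*(j^2 - 16) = (j + 1)*(j + 4)*(j - 4)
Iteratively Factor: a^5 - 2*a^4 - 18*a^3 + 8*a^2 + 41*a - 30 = (a - 1)*(a^4 - a^3 - 19*a^2 - 11*a + 30) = (a - 1)*(a + 2)*(a^3 - 3*a^2 - 13*a + 15) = (a - 1)*(a + 2)*(a + 3)*(a^2 - 6*a + 5) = (a - 1)^2*(a + 2)*(a + 3)*(a - 5)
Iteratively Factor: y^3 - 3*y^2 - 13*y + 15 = (y - 5)*(y^2 + 2*y - 3) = (y - 5)*(y + 3)*(y - 1)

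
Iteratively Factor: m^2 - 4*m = (m - 4)*(m)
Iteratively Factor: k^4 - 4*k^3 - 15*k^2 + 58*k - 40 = (k - 1)*(k^3 - 3*k^2 - 18*k + 40) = (k - 5)*(k - 1)*(k^2 + 2*k - 8) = (k - 5)*(k - 1)*(k + 4)*(k - 2)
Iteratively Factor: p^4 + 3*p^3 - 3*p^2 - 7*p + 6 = (p + 3)*(p^3 - 3*p + 2) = (p - 1)*(p + 3)*(p^2 + p - 2) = (p - 1)^2*(p + 3)*(p + 2)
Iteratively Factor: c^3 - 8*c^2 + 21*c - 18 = (c - 3)*(c^2 - 5*c + 6) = (c - 3)^2*(c - 2)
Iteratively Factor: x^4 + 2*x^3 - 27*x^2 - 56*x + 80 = (x - 1)*(x^3 + 3*x^2 - 24*x - 80) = (x - 1)*(x + 4)*(x^2 - x - 20) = (x - 5)*(x - 1)*(x + 4)*(x + 4)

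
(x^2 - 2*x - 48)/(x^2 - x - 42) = (x - 8)/(x - 7)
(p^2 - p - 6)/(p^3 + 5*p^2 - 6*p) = (p^2 - p - 6)/(p*(p^2 + 5*p - 6))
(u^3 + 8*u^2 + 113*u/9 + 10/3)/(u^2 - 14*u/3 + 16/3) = (9*u^3 + 72*u^2 + 113*u + 30)/(3*(3*u^2 - 14*u + 16))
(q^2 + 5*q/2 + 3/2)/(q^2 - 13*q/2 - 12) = (q + 1)/(q - 8)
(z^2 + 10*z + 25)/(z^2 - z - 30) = (z + 5)/(z - 6)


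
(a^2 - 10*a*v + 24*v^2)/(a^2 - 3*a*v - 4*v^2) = (a - 6*v)/(a + v)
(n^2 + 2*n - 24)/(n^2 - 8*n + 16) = (n + 6)/(n - 4)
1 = 1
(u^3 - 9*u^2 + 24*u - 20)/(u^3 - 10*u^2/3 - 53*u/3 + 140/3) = 3*(u^2 - 4*u + 4)/(3*u^2 + 5*u - 28)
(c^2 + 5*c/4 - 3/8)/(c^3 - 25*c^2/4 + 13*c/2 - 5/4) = (c + 3/2)/(c^2 - 6*c + 5)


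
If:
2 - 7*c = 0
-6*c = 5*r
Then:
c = 2/7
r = -12/35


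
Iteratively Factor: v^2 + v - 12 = (v - 3)*(v + 4)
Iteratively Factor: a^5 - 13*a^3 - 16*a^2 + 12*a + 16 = (a - 4)*(a^4 + 4*a^3 + 3*a^2 - 4*a - 4) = (a - 4)*(a + 2)*(a^3 + 2*a^2 - a - 2) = (a - 4)*(a + 2)^2*(a^2 - 1) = (a - 4)*(a - 1)*(a + 2)^2*(a + 1)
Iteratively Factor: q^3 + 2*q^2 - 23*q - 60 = (q - 5)*(q^2 + 7*q + 12) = (q - 5)*(q + 4)*(q + 3)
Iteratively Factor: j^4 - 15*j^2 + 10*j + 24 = (j - 2)*(j^3 + 2*j^2 - 11*j - 12) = (j - 2)*(j + 1)*(j^2 + j - 12) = (j - 3)*(j - 2)*(j + 1)*(j + 4)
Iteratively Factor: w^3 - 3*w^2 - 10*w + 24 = (w + 3)*(w^2 - 6*w + 8) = (w - 2)*(w + 3)*(w - 4)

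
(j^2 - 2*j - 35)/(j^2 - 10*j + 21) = (j + 5)/(j - 3)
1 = 1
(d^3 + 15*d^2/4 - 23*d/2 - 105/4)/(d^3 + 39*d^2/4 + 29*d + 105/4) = (d - 3)/(d + 3)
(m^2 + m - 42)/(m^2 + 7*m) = (m - 6)/m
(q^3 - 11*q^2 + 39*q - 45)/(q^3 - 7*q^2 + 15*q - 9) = (q - 5)/(q - 1)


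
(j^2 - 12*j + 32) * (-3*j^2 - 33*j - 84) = -3*j^4 + 3*j^3 + 216*j^2 - 48*j - 2688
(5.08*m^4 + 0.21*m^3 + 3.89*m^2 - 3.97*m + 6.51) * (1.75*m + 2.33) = 8.89*m^5 + 12.2039*m^4 + 7.2968*m^3 + 2.1162*m^2 + 2.1424*m + 15.1683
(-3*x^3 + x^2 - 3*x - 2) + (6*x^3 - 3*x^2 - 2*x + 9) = 3*x^3 - 2*x^2 - 5*x + 7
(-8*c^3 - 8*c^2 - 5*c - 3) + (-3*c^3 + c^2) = -11*c^3 - 7*c^2 - 5*c - 3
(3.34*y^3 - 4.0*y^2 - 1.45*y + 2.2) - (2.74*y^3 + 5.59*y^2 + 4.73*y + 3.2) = 0.6*y^3 - 9.59*y^2 - 6.18*y - 1.0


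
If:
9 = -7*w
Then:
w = -9/7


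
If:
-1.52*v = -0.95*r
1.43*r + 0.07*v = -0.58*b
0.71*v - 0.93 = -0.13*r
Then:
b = -4.12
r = 1.62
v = 1.01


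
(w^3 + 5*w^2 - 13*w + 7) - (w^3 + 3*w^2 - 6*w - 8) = 2*w^2 - 7*w + 15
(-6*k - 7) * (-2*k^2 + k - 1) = 12*k^3 + 8*k^2 - k + 7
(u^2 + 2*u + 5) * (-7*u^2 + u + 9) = -7*u^4 - 13*u^3 - 24*u^2 + 23*u + 45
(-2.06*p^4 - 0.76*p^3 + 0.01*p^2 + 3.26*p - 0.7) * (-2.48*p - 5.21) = 5.1088*p^5 + 12.6174*p^4 + 3.9348*p^3 - 8.1369*p^2 - 15.2486*p + 3.647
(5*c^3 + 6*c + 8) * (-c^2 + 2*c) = -5*c^5 + 10*c^4 - 6*c^3 + 4*c^2 + 16*c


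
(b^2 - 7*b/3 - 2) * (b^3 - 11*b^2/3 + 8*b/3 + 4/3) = b^5 - 6*b^4 + 83*b^3/9 + 22*b^2/9 - 76*b/9 - 8/3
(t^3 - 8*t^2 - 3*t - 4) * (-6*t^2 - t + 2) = -6*t^5 + 47*t^4 + 28*t^3 + 11*t^2 - 2*t - 8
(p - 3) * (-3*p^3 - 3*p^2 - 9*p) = -3*p^4 + 6*p^3 + 27*p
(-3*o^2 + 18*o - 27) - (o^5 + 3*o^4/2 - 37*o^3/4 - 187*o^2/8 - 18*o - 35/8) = -o^5 - 3*o^4/2 + 37*o^3/4 + 163*o^2/8 + 36*o - 181/8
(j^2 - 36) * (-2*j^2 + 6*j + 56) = -2*j^4 + 6*j^3 + 128*j^2 - 216*j - 2016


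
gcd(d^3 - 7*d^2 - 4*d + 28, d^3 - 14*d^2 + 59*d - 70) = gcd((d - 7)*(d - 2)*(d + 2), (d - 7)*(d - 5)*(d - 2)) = d^2 - 9*d + 14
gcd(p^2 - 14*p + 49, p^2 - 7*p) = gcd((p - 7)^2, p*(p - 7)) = p - 7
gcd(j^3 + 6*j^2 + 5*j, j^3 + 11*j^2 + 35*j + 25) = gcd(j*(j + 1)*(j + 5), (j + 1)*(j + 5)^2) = j^2 + 6*j + 5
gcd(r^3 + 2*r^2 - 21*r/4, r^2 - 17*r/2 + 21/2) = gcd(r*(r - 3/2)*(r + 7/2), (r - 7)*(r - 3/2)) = r - 3/2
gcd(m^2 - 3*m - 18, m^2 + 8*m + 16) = 1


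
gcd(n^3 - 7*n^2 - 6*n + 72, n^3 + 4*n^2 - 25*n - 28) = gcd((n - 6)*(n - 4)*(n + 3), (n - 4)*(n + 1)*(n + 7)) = n - 4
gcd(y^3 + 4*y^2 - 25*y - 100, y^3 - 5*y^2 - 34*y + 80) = y + 5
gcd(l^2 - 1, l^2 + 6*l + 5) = l + 1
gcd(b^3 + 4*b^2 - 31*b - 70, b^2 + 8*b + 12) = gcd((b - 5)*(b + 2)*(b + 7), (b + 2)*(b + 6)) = b + 2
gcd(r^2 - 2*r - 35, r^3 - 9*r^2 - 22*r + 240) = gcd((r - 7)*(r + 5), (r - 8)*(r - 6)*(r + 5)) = r + 5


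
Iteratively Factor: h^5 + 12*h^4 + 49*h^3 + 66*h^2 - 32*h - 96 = (h + 4)*(h^4 + 8*h^3 + 17*h^2 - 2*h - 24) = (h + 2)*(h + 4)*(h^3 + 6*h^2 + 5*h - 12) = (h + 2)*(h + 4)^2*(h^2 + 2*h - 3) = (h - 1)*(h + 2)*(h + 4)^2*(h + 3)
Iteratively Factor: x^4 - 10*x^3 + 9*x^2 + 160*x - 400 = (x - 5)*(x^3 - 5*x^2 - 16*x + 80) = (x - 5)*(x + 4)*(x^2 - 9*x + 20) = (x - 5)^2*(x + 4)*(x - 4)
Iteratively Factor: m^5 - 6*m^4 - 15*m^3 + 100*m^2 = (m + 4)*(m^4 - 10*m^3 + 25*m^2) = m*(m + 4)*(m^3 - 10*m^2 + 25*m) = m*(m - 5)*(m + 4)*(m^2 - 5*m) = m*(m - 5)^2*(m + 4)*(m)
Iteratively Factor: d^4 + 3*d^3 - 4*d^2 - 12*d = (d - 2)*(d^3 + 5*d^2 + 6*d) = (d - 2)*(d + 3)*(d^2 + 2*d) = (d - 2)*(d + 2)*(d + 3)*(d)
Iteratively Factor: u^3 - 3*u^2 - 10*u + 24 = (u - 4)*(u^2 + u - 6) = (u - 4)*(u + 3)*(u - 2)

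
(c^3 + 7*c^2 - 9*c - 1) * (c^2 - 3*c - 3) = c^5 + 4*c^4 - 33*c^3 + 5*c^2 + 30*c + 3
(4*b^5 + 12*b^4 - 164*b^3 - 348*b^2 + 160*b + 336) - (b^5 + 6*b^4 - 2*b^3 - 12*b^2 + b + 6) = 3*b^5 + 6*b^4 - 162*b^3 - 336*b^2 + 159*b + 330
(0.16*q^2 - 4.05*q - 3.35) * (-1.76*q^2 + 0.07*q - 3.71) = -0.2816*q^4 + 7.1392*q^3 + 5.0189*q^2 + 14.791*q + 12.4285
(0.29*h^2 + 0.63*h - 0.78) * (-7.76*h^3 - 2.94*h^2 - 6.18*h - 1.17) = -2.2504*h^5 - 5.7414*h^4 + 2.4084*h^3 - 1.9395*h^2 + 4.0833*h + 0.9126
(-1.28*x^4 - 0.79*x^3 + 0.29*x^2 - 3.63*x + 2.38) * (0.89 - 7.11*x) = 9.1008*x^5 + 4.4777*x^4 - 2.765*x^3 + 26.0674*x^2 - 20.1525*x + 2.1182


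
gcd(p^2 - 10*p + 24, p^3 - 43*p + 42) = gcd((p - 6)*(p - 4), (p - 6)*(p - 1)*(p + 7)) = p - 6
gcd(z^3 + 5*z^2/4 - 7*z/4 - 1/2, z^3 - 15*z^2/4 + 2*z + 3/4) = z^2 - 3*z/4 - 1/4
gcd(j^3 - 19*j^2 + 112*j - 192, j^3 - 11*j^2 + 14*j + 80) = j - 8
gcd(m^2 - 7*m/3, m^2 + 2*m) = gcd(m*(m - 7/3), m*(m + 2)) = m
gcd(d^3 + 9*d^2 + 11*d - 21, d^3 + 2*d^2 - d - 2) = d - 1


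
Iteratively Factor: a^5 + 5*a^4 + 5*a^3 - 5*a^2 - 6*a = (a - 1)*(a^4 + 6*a^3 + 11*a^2 + 6*a) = (a - 1)*(a + 2)*(a^3 + 4*a^2 + 3*a) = a*(a - 1)*(a + 2)*(a^2 + 4*a + 3) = a*(a - 1)*(a + 1)*(a + 2)*(a + 3)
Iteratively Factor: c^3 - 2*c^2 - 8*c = (c + 2)*(c^2 - 4*c) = c*(c + 2)*(c - 4)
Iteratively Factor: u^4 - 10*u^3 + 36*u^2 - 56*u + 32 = (u - 2)*(u^3 - 8*u^2 + 20*u - 16) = (u - 4)*(u - 2)*(u^2 - 4*u + 4) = (u - 4)*(u - 2)^2*(u - 2)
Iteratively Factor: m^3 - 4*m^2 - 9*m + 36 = (m - 3)*(m^2 - m - 12) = (m - 4)*(m - 3)*(m + 3)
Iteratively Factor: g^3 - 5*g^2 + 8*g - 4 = (g - 2)*(g^2 - 3*g + 2) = (g - 2)^2*(g - 1)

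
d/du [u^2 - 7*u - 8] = 2*u - 7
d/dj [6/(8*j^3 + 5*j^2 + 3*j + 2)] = 6*(-24*j^2 - 10*j - 3)/(8*j^3 + 5*j^2 + 3*j + 2)^2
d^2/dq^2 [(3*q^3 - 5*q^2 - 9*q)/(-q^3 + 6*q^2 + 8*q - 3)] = 2*(-13*q^6 - 45*q^5 + 12*q^4 - 195*q^3 + 324*q^2 + 405*q + 261)/(q^9 - 18*q^8 + 84*q^7 + 81*q^6 - 780*q^5 - 972*q^4 + 379*q^3 + 414*q^2 - 216*q + 27)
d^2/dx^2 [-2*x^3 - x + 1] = -12*x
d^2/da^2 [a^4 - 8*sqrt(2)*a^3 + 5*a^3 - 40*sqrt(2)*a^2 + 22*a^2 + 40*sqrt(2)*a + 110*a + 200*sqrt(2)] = 12*a^2 - 48*sqrt(2)*a + 30*a - 80*sqrt(2) + 44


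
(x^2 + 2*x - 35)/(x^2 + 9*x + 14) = (x - 5)/(x + 2)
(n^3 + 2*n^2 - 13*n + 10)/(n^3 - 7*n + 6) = (n + 5)/(n + 3)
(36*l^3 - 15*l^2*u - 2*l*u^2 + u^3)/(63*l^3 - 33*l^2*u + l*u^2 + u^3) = (4*l + u)/(7*l + u)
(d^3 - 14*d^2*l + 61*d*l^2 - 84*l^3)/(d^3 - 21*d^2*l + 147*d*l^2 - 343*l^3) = (d^2 - 7*d*l + 12*l^2)/(d^2 - 14*d*l + 49*l^2)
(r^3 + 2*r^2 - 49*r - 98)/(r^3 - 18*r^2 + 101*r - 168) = (r^2 + 9*r + 14)/(r^2 - 11*r + 24)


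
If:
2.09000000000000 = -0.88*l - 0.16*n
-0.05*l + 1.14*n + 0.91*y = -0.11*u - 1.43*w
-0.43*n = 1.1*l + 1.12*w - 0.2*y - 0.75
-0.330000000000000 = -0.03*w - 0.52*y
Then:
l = 4.70602766798419 - 15.5046113306983*y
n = 85.2753623188406*y - 38.945652173913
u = 262.757680560546 - 673.749790394059*y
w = 11.0 - 17.3333333333333*y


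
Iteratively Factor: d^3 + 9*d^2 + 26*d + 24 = (d + 3)*(d^2 + 6*d + 8) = (d + 2)*(d + 3)*(d + 4)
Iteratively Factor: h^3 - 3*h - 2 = (h + 1)*(h^2 - h - 2) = (h - 2)*(h + 1)*(h + 1)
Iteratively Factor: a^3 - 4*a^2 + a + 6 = (a - 3)*(a^2 - a - 2) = (a - 3)*(a - 2)*(a + 1)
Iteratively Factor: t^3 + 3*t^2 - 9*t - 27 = (t - 3)*(t^2 + 6*t + 9) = (t - 3)*(t + 3)*(t + 3)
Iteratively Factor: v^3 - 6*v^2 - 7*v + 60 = (v - 5)*(v^2 - v - 12) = (v - 5)*(v + 3)*(v - 4)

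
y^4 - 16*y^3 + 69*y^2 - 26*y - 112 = (y - 8)*(y - 7)*(y - 2)*(y + 1)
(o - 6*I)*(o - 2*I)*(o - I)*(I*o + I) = I*o^4 + 9*o^3 + I*o^3 + 9*o^2 - 20*I*o^2 - 12*o - 20*I*o - 12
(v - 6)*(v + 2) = v^2 - 4*v - 12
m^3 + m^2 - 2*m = m*(m - 1)*(m + 2)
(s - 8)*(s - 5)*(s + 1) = s^3 - 12*s^2 + 27*s + 40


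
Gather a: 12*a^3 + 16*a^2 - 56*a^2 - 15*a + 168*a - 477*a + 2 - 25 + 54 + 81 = 12*a^3 - 40*a^2 - 324*a + 112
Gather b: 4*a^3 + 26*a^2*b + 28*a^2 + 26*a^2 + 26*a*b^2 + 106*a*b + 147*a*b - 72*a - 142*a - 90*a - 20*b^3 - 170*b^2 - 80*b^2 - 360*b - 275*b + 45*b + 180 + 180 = 4*a^3 + 54*a^2 - 304*a - 20*b^3 + b^2*(26*a - 250) + b*(26*a^2 + 253*a - 590) + 360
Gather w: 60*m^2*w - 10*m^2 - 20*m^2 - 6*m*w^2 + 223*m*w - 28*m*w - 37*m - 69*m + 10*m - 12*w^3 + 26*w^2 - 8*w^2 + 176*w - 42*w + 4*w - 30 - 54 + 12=-30*m^2 - 96*m - 12*w^3 + w^2*(18 - 6*m) + w*(60*m^2 + 195*m + 138) - 72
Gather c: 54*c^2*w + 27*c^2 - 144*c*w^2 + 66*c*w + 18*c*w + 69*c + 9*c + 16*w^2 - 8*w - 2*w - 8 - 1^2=c^2*(54*w + 27) + c*(-144*w^2 + 84*w + 78) + 16*w^2 - 10*w - 9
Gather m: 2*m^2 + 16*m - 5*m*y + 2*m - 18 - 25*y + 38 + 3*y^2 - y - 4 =2*m^2 + m*(18 - 5*y) + 3*y^2 - 26*y + 16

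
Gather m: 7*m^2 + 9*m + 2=7*m^2 + 9*m + 2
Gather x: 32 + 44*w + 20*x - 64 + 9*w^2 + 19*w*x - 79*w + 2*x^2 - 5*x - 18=9*w^2 - 35*w + 2*x^2 + x*(19*w + 15) - 50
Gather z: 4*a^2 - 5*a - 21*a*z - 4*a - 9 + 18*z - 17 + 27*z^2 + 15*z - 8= 4*a^2 - 9*a + 27*z^2 + z*(33 - 21*a) - 34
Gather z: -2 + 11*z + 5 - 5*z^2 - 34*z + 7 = -5*z^2 - 23*z + 10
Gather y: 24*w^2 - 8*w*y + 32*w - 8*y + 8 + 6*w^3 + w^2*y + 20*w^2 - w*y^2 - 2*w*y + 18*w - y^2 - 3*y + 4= 6*w^3 + 44*w^2 + 50*w + y^2*(-w - 1) + y*(w^2 - 10*w - 11) + 12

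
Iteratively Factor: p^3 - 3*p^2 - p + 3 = (p + 1)*(p^2 - 4*p + 3) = (p - 3)*(p + 1)*(p - 1)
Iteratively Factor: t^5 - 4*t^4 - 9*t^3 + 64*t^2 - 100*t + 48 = (t - 3)*(t^4 - t^3 - 12*t^2 + 28*t - 16) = (t - 3)*(t - 2)*(t^3 + t^2 - 10*t + 8) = (t - 3)*(t - 2)*(t + 4)*(t^2 - 3*t + 2) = (t - 3)*(t - 2)*(t - 1)*(t + 4)*(t - 2)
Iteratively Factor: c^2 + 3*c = (c + 3)*(c)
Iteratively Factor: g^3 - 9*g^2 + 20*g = (g - 5)*(g^2 - 4*g) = (g - 5)*(g - 4)*(g)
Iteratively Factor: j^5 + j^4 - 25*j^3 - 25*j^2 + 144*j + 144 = (j + 4)*(j^4 - 3*j^3 - 13*j^2 + 27*j + 36) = (j + 3)*(j + 4)*(j^3 - 6*j^2 + 5*j + 12) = (j - 4)*(j + 3)*(j + 4)*(j^2 - 2*j - 3) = (j - 4)*(j - 3)*(j + 3)*(j + 4)*(j + 1)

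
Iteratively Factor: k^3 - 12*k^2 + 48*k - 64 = (k - 4)*(k^2 - 8*k + 16) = (k - 4)^2*(k - 4)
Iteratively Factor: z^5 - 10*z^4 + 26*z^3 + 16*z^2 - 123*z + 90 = (z - 1)*(z^4 - 9*z^3 + 17*z^2 + 33*z - 90) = (z - 3)*(z - 1)*(z^3 - 6*z^2 - z + 30) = (z - 3)*(z - 1)*(z + 2)*(z^2 - 8*z + 15) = (z - 3)^2*(z - 1)*(z + 2)*(z - 5)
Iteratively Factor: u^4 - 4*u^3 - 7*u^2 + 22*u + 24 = (u - 4)*(u^3 - 7*u - 6) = (u - 4)*(u + 2)*(u^2 - 2*u - 3) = (u - 4)*(u - 3)*(u + 2)*(u + 1)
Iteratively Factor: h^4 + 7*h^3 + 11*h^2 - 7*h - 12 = (h + 3)*(h^3 + 4*h^2 - h - 4) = (h + 3)*(h + 4)*(h^2 - 1) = (h + 1)*(h + 3)*(h + 4)*(h - 1)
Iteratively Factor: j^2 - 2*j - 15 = (j - 5)*(j + 3)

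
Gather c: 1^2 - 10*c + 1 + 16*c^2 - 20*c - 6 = 16*c^2 - 30*c - 4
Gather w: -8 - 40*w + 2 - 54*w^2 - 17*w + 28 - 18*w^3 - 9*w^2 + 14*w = -18*w^3 - 63*w^2 - 43*w + 22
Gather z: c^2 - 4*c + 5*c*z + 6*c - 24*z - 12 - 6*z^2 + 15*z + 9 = c^2 + 2*c - 6*z^2 + z*(5*c - 9) - 3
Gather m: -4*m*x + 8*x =-4*m*x + 8*x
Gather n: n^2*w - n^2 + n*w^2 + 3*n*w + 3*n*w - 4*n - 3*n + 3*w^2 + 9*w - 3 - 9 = n^2*(w - 1) + n*(w^2 + 6*w - 7) + 3*w^2 + 9*w - 12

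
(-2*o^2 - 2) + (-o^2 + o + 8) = -3*o^2 + o + 6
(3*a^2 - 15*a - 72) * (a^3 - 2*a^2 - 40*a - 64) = 3*a^5 - 21*a^4 - 162*a^3 + 552*a^2 + 3840*a + 4608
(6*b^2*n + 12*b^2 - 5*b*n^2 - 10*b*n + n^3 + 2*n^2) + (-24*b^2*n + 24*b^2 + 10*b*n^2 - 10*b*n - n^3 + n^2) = -18*b^2*n + 36*b^2 + 5*b*n^2 - 20*b*n + 3*n^2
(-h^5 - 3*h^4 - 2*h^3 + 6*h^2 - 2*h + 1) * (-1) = h^5 + 3*h^4 + 2*h^3 - 6*h^2 + 2*h - 1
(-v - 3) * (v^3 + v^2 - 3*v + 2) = -v^4 - 4*v^3 + 7*v - 6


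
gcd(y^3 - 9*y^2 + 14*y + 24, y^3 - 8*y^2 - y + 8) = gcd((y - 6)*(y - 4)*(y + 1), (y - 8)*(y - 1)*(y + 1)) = y + 1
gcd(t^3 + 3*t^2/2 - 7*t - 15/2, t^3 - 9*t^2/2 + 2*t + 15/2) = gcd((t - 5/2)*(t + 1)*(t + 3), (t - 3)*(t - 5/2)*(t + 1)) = t^2 - 3*t/2 - 5/2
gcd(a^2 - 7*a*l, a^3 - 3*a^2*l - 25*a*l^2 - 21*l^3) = a - 7*l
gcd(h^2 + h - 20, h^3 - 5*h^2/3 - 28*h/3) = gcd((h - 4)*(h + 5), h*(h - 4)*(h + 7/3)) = h - 4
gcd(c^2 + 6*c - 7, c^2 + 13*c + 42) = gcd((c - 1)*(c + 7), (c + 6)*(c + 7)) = c + 7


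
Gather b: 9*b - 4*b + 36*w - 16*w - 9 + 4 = 5*b + 20*w - 5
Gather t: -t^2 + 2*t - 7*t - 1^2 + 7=-t^2 - 5*t + 6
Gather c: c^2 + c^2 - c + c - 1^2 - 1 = 2*c^2 - 2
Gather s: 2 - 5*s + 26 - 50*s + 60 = 88 - 55*s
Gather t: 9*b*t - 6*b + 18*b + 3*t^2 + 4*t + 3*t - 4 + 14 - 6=12*b + 3*t^2 + t*(9*b + 7) + 4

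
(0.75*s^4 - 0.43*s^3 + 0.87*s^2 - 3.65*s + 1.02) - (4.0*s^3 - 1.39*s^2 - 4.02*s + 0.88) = 0.75*s^4 - 4.43*s^3 + 2.26*s^2 + 0.37*s + 0.14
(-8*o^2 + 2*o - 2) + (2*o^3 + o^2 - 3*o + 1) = 2*o^3 - 7*o^2 - o - 1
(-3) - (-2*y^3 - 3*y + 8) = 2*y^3 + 3*y - 11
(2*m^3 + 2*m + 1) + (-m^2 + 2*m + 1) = 2*m^3 - m^2 + 4*m + 2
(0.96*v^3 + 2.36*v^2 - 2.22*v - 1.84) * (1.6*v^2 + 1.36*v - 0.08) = 1.536*v^5 + 5.0816*v^4 - 0.4192*v^3 - 6.152*v^2 - 2.3248*v + 0.1472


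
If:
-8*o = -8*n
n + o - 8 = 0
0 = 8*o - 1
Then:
No Solution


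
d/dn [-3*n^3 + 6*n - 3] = 6 - 9*n^2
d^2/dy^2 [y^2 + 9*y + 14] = 2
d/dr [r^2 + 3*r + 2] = 2*r + 3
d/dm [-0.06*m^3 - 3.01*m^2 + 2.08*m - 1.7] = -0.18*m^2 - 6.02*m + 2.08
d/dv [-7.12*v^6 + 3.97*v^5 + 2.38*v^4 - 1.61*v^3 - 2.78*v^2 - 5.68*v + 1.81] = -42.72*v^5 + 19.85*v^4 + 9.52*v^3 - 4.83*v^2 - 5.56*v - 5.68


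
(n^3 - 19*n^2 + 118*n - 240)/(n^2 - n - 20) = (n^2 - 14*n + 48)/(n + 4)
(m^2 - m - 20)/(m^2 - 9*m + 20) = (m + 4)/(m - 4)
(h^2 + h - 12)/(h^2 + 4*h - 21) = (h + 4)/(h + 7)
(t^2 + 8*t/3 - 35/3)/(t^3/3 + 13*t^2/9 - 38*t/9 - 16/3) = 3*(3*t^2 + 8*t - 35)/(3*t^3 + 13*t^2 - 38*t - 48)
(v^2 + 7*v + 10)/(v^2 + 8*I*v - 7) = (v^2 + 7*v + 10)/(v^2 + 8*I*v - 7)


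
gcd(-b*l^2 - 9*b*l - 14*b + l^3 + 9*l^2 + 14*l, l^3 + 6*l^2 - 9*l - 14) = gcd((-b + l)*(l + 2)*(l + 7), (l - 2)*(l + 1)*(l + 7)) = l + 7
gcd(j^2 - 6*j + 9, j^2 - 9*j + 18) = j - 3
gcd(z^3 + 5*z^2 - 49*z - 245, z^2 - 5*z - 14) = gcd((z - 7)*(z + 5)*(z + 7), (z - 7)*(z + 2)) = z - 7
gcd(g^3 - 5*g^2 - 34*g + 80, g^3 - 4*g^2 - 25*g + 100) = g + 5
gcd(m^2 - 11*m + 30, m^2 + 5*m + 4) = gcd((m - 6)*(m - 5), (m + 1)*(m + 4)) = 1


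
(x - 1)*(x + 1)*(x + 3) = x^3 + 3*x^2 - x - 3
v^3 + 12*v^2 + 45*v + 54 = (v + 3)^2*(v + 6)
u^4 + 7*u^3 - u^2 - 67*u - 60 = (u - 3)*(u + 1)*(u + 4)*(u + 5)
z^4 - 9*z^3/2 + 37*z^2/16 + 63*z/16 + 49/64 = (z - 7/2)*(z - 7/4)*(z + 1/4)*(z + 1/2)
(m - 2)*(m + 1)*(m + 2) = m^3 + m^2 - 4*m - 4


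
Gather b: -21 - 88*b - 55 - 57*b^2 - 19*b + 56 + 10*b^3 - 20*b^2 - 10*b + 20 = 10*b^3 - 77*b^2 - 117*b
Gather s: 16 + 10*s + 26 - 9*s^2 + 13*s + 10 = -9*s^2 + 23*s + 52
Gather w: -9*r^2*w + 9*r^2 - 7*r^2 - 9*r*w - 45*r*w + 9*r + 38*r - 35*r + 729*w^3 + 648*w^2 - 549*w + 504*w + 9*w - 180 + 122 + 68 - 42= 2*r^2 + 12*r + 729*w^3 + 648*w^2 + w*(-9*r^2 - 54*r - 36) - 32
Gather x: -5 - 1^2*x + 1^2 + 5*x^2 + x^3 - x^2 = x^3 + 4*x^2 - x - 4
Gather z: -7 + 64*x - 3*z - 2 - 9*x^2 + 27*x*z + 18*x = -9*x^2 + 82*x + z*(27*x - 3) - 9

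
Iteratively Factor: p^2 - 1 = (p + 1)*(p - 1)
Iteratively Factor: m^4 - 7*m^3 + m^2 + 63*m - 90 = (m - 3)*(m^3 - 4*m^2 - 11*m + 30) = (m - 5)*(m - 3)*(m^2 + m - 6) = (m - 5)*(m - 3)*(m + 3)*(m - 2)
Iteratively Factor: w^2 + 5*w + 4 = (w + 1)*(w + 4)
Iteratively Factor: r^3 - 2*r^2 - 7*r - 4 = (r + 1)*(r^2 - 3*r - 4) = (r - 4)*(r + 1)*(r + 1)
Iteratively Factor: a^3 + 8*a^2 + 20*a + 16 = (a + 2)*(a^2 + 6*a + 8) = (a + 2)*(a + 4)*(a + 2)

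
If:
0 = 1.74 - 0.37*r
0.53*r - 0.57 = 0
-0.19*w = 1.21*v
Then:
No Solution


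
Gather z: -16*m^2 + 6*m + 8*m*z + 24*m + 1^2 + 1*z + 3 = -16*m^2 + 30*m + z*(8*m + 1) + 4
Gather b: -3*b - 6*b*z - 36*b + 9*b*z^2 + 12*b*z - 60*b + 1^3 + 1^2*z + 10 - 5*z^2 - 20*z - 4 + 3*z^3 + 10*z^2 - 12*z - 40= b*(9*z^2 + 6*z - 99) + 3*z^3 + 5*z^2 - 31*z - 33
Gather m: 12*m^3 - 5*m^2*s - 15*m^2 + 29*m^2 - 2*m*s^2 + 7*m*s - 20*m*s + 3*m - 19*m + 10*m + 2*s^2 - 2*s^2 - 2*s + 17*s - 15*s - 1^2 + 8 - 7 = 12*m^3 + m^2*(14 - 5*s) + m*(-2*s^2 - 13*s - 6)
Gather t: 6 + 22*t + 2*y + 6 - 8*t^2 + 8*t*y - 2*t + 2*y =-8*t^2 + t*(8*y + 20) + 4*y + 12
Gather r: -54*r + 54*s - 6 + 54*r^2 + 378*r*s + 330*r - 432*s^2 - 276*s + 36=54*r^2 + r*(378*s + 276) - 432*s^2 - 222*s + 30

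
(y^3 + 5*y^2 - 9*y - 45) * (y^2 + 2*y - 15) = y^5 + 7*y^4 - 14*y^3 - 138*y^2 + 45*y + 675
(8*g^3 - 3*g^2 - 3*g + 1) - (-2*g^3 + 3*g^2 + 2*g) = 10*g^3 - 6*g^2 - 5*g + 1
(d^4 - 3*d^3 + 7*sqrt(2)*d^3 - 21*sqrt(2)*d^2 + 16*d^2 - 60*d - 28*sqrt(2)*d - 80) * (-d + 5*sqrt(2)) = -d^5 - 2*sqrt(2)*d^4 + 3*d^4 + 6*sqrt(2)*d^3 + 54*d^3 - 150*d^2 + 108*sqrt(2)*d^2 - 300*sqrt(2)*d - 200*d - 400*sqrt(2)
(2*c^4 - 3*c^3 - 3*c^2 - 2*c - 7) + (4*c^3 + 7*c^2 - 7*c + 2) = 2*c^4 + c^3 + 4*c^2 - 9*c - 5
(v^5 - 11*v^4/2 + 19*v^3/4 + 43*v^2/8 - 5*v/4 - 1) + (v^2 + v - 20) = v^5 - 11*v^4/2 + 19*v^3/4 + 51*v^2/8 - v/4 - 21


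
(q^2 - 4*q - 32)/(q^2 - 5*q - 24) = (q + 4)/(q + 3)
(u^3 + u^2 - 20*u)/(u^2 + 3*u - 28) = u*(u + 5)/(u + 7)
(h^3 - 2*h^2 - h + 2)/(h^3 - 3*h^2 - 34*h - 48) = (-h^3 + 2*h^2 + h - 2)/(-h^3 + 3*h^2 + 34*h + 48)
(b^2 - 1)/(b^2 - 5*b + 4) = (b + 1)/(b - 4)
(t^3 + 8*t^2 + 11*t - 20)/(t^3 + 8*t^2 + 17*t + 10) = (t^2 + 3*t - 4)/(t^2 + 3*t + 2)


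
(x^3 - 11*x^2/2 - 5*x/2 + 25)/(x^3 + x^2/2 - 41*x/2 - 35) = (2*x - 5)/(2*x + 7)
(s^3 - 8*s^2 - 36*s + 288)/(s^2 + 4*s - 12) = (s^2 - 14*s + 48)/(s - 2)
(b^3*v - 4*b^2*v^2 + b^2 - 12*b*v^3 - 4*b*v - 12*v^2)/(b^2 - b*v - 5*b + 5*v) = (b^3*v - 4*b^2*v^2 + b^2 - 12*b*v^3 - 4*b*v - 12*v^2)/(b^2 - b*v - 5*b + 5*v)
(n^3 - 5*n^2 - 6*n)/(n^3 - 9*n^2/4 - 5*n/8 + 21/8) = 8*n*(n - 6)/(8*n^2 - 26*n + 21)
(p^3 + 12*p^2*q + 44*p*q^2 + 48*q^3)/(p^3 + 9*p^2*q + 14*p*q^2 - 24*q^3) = (p + 2*q)/(p - q)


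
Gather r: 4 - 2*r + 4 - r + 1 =9 - 3*r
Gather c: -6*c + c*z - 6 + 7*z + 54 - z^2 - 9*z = c*(z - 6) - z^2 - 2*z + 48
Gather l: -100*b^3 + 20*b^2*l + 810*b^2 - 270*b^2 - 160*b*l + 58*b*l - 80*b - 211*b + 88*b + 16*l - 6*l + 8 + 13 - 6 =-100*b^3 + 540*b^2 - 203*b + l*(20*b^2 - 102*b + 10) + 15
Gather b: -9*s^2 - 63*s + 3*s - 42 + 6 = -9*s^2 - 60*s - 36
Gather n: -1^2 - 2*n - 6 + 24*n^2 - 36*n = 24*n^2 - 38*n - 7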